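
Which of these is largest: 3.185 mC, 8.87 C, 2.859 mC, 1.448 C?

3.185 mC = 0.003185 C
8.87 C = 8.87 C
2.859 mC = 0.002859 C
1.448 C = 1.448 C

8.87 C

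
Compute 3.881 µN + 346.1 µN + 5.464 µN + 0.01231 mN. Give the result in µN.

367.755 µN

In µN:
  3.881 µN → 3.881
  346.1 µN → 346.1
  5.464 µN → 5.464
  0.01231 mN = 0.01231 × 10^3 µN = 12.31
Sum: 3.881 + 346.1 + 5.464 + 12.31 = 367.755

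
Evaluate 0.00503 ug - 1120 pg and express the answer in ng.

3.91 ng

In ng:
  0.00503 ug = 0.00503 × 10³ ng = 5.03
  1120 pg = 1120 × 10⁻³ ng = 1.12
Difference: 5.03 - 1.12 = 3.91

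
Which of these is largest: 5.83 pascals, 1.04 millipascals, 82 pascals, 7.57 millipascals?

5.83 pascals = 5.83 pascals
1.04 millipascals = 0.00104 pascals
82 pascals = 82 pascals
7.57 millipascals = 0.00757 pascals

82 pascals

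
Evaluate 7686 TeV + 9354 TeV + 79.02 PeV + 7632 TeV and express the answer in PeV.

103.692 PeV

In PeV:
  7686 TeV = 7686e-3 PeV = 7.686
  9354 TeV = 9354e-3 PeV = 9.354
  79.02 PeV → 79.02
  7632 TeV = 7632e-3 PeV = 7.632
Sum: 7.686 + 9.354 + 79.02 + 7.632 = 103.692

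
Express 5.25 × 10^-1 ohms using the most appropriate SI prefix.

= 525 × 10^-3 ohms; 10^-3 is milli.

525 milliohms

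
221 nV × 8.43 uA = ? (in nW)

221e-9 × 8.43e-6 = 1863.03e-15 W

0.00186303 nW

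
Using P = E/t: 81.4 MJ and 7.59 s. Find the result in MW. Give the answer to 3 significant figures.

(81.4 × 10⁶) / (7.59) = 10.725 × 10⁶ W

10.7 MW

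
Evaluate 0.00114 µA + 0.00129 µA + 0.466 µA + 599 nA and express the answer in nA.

1067.43 nA

In nA:
  0.00114 µA = 0.00114e3 nA = 1.14
  0.00129 µA = 0.00129e3 nA = 1.29
  0.466 µA = 0.466e3 nA = 466
  599 nA → 599
Sum: 1.14 + 1.29 + 466 + 599 = 1067.43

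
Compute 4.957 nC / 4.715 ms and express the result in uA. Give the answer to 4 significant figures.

1.051 uA

(4.957 × 10^-9) / (4.715 × 10^-3) = 1.05133 × 10^-6 A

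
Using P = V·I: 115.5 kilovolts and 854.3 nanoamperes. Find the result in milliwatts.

98.67165 milliwatts

115.5e3 × 854.3e-9 = 98671.65e-6 W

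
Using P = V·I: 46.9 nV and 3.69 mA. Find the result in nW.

0.173061 nW

46.9 × 10⁻⁹ × 3.69 × 10⁻³ = 173.061 × 10⁻¹² W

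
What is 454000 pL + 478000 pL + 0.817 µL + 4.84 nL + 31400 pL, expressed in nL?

1785.24 nL

In nL:
  454000 pL = 454000 × 10⁻³ nL = 454
  478000 pL = 478000 × 10⁻³ nL = 478
  0.817 µL = 0.817 × 10³ nL = 817
  4.84 nL → 4.84
  31400 pL = 31400 × 10⁻³ nL = 31.4
Sum: 454 + 478 + 817 + 4.84 + 31.4 = 1785.24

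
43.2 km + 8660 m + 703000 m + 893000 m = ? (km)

In km:
  43.2 km → 43.2
  8660 m = 8660 × 10⁻³ km = 8.66
  703000 m = 703000 × 10⁻³ km = 703
  893000 m = 893000 × 10⁻³ km = 893
Sum: 43.2 + 8.66 + 703 + 893 = 1647.86

1647.86 km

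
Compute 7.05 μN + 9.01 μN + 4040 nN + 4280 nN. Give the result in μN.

24.38 μN

In μN:
  7.05 μN → 7.05
  9.01 μN → 9.01
  4040 nN = 4040 × 10^-3 μN = 4.04
  4280 nN = 4280 × 10^-3 μN = 4.28
Sum: 7.05 + 9.01 + 4.04 + 4.28 = 24.38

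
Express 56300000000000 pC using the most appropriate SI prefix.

= 56.3 C; mantissa already in [1, 1000).

56.3 C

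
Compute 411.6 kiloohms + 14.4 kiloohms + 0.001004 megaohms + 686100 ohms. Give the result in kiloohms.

1113.104 kiloohms

In kiloohms:
  411.6 kiloohms → 411.6
  14.4 kiloohms → 14.4
  0.001004 megaohms = 0.001004 × 10³ kiloohms = 1.004
  686100 ohms = 686100 × 10⁻³ kiloohms = 686.1
Sum: 411.6 + 14.4 + 1.004 + 686.1 = 1113.104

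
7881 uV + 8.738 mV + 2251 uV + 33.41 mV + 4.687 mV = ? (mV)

56.967 mV

In mV:
  7881 uV = 7881 × 10⁻³ mV = 7.881
  8.738 mV → 8.738
  2251 uV = 2251 × 10⁻³ mV = 2.251
  33.41 mV → 33.41
  4.687 mV → 4.687
Sum: 7.881 + 8.738 + 2.251 + 33.41 + 4.687 = 56.967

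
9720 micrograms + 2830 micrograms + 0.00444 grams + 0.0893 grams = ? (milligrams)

In milligrams:
  9720 micrograms = 9720 × 10⁻³ milligrams = 9.72
  2830 micrograms = 2830 × 10⁻³ milligrams = 2.83
  0.00444 grams = 0.00444 × 10³ milligrams = 4.44
  0.0893 grams = 0.0893 × 10³ milligrams = 89.3
Sum: 9.72 + 2.83 + 4.44 + 89.3 = 106.29

106.29 milligrams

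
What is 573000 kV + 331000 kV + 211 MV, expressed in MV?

1115 MV

In MV:
  573000 kV = 573000e-3 MV = 573
  331000 kV = 331000e-3 MV = 331
  211 MV → 211
Sum: 573 + 331 + 211 = 1115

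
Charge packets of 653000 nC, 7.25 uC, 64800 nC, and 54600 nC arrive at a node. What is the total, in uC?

In uC:
  653000 nC = 653000e-3 uC = 653
  7.25 uC → 7.25
  64800 nC = 64800e-3 uC = 64.8
  54600 nC = 54600e-3 uC = 54.6
Sum: 653 + 7.25 + 64.8 + 54.6 = 779.65

779.65 uC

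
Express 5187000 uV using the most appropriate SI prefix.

= 5.187 V; mantissa already in [1, 1000).

5.187 V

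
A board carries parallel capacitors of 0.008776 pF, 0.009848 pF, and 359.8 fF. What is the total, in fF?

In fF:
  0.008776 pF = 0.008776 × 10^3 fF = 8.776
  0.009848 pF = 0.009848 × 10^3 fF = 9.848
  359.8 fF → 359.8
Sum: 8.776 + 9.848 + 359.8 = 378.424

378.424 fF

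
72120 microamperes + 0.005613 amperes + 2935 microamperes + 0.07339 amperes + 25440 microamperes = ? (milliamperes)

In milliamperes:
  72120 microamperes = 72120 × 10^-3 milliamperes = 72.12
  0.005613 amperes = 0.005613 × 10^3 milliamperes = 5.613
  2935 microamperes = 2935 × 10^-3 milliamperes = 2.935
  0.07339 amperes = 0.07339 × 10^3 milliamperes = 73.39
  25440 microamperes = 25440 × 10^-3 milliamperes = 25.44
Sum: 72.12 + 5.613 + 2.935 + 73.39 + 25.44 = 179.498

179.498 milliamperes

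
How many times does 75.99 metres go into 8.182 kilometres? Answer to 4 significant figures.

(8.182e3) / (75.99) = 0.10767e3

107.7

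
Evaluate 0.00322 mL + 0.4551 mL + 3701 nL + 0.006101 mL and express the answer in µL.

In µL:
  0.00322 mL = 0.00322 × 10³ µL = 3.22
  0.4551 mL = 0.4551 × 10³ µL = 455.1
  3701 nL = 3701 × 10⁻³ µL = 3.701
  0.006101 mL = 0.006101 × 10³ µL = 6.101
Sum: 3.22 + 455.1 + 3.701 + 6.101 = 468.122

468.122 µL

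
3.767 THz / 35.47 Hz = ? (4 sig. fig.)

(3.767 × 10^12) / (35.47) = 0.1062 × 10^12

106200000000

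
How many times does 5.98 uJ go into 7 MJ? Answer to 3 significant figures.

1170000000000

(7e6) / (5.98e-6) = 1.171e12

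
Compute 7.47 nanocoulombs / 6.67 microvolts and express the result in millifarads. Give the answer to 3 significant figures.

1.12 millifarads

(7.47e-9) / (6.67e-6) = 1.1199e-3 F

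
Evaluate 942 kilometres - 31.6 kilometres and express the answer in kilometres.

910.4 kilometres

In kilometres:
  942 kilometres → 942
  31.6 kilometres → 31.6
Difference: 942 - 31.6 = 910.4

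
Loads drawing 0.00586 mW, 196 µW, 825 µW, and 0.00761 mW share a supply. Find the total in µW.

1034.47 µW

In µW:
  0.00586 mW = 0.00586e3 µW = 5.86
  196 µW → 196
  825 µW → 825
  0.00761 mW = 0.00761e3 µW = 7.61
Sum: 5.86 + 196 + 825 + 7.61 = 1034.47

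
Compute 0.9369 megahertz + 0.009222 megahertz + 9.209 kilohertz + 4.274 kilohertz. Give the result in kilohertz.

In kilohertz:
  0.9369 megahertz = 0.9369 × 10^3 kilohertz = 936.9
  0.009222 megahertz = 0.009222 × 10^3 kilohertz = 9.222
  9.209 kilohertz → 9.209
  4.274 kilohertz → 4.274
Sum: 936.9 + 9.222 + 9.209 + 4.274 = 959.605

959.605 kilohertz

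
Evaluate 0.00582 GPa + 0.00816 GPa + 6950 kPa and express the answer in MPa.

In MPa:
  0.00582 GPa = 0.00582e3 MPa = 5.82
  0.00816 GPa = 0.00816e3 MPa = 8.16
  6950 kPa = 6950e-3 MPa = 6.95
Sum: 5.82 + 8.16 + 6.95 = 20.93

20.93 MPa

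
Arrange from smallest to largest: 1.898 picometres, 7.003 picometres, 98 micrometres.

1.898 picometres = 0.000000000001898 metres
7.003 picometres = 0.000000000007003 metres
98 micrometres = 0.000098 metres

1.898 picometres < 7.003 picometres < 98 micrometres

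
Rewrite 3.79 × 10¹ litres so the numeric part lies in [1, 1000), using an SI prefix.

37.9 litres

= 37.9 litres; mantissa already in [1, 1000).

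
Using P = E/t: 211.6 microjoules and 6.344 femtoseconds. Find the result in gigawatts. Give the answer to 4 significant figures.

33.35 gigawatts

(211.6 × 10^-6) / (6.344 × 10^-15) = 33.3544 × 10^9 W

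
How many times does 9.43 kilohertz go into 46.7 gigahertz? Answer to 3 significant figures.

4950000

(46.7e9) / (9.43e3) = 4.952e6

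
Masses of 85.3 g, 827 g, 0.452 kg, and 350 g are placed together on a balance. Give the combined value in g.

In g:
  85.3 g → 85.3
  827 g → 827
  0.452 kg = 0.452 × 10³ g = 452
  350 g → 350
Sum: 85.3 + 827 + 452 + 350 = 1714.3

1714.3 g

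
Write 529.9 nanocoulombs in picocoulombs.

529900 picocoulombs

nano = 10⁻⁹, pico = 10⁻¹²; factor is 10³.
529.9 × 10³ = 529900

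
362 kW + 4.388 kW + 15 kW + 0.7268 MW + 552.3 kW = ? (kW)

1660.488 kW

In kW:
  362 kW → 362
  4.388 kW → 4.388
  15 kW → 15
  0.7268 MW = 0.7268e3 kW = 726.8
  552.3 kW → 552.3
Sum: 362 + 4.388 + 15 + 726.8 + 552.3 = 1660.488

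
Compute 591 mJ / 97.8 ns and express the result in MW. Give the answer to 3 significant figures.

(591 × 10^-3) / (97.8 × 10^-9) = 6.0429 × 10^6 W

6.04 MW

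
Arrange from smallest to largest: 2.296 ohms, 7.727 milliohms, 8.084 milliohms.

2.296 ohms = 2.296 ohms
7.727 milliohms = 0.007727 ohms
8.084 milliohms = 0.008084 ohms

7.727 milliohms < 8.084 milliohms < 2.296 ohms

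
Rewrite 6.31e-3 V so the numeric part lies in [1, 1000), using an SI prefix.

6.31 mV

= 6.31e-3 V; 1e-3 is milli.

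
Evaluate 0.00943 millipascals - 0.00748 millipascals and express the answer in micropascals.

1.95 micropascals

In micropascals:
  0.00943 millipascals = 0.00943 × 10³ micropascals = 9.43
  0.00748 millipascals = 0.00748 × 10³ micropascals = 7.48
Difference: 9.43 - 7.48 = 1.95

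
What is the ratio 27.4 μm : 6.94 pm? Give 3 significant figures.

(27.4 × 10^-6) / (6.94 × 10^-12) = 3.948 × 10^6

3950000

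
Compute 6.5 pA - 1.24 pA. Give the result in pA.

5.26 pA

In pA:
  6.5 pA → 6.5
  1.24 pA → 1.24
Difference: 6.5 - 1.24 = 5.26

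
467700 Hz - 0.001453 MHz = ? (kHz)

In kHz:
  467700 Hz = 467700 × 10^-3 kHz = 467.7
  0.001453 MHz = 0.001453 × 10^3 kHz = 1.453
Difference: 467.7 - 1.453 = 466.247

466.247 kHz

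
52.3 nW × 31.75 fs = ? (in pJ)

0.000000001660525 pJ

52.3 × 10⁻⁹ × 31.75 × 10⁻¹⁵ = 1660.525 × 10⁻²⁴ J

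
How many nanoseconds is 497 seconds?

497000000000 nanoseconds

(no prefix) = 1e0, nano = 1e-9; factor is 1e9.
497 × 1e9 = 497000000000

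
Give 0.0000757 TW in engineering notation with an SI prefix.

75.7 MW

= 75.7 × 10^6 W; 10^6 is mega.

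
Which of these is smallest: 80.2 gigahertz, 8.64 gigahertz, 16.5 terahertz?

8.64 gigahertz

80.2 gigahertz = 80200000000 hertz
8.64 gigahertz = 8640000000 hertz
16.5 terahertz = 16500000000000 hertz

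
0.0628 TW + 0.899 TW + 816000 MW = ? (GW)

1777.8 GW

In GW:
  0.0628 TW = 0.0628e3 GW = 62.8
  0.899 TW = 0.899e3 GW = 899
  816000 MW = 816000e-3 GW = 816
Sum: 62.8 + 899 + 816 = 1777.8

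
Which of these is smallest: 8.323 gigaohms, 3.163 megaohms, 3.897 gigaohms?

8.323 gigaohms = 8323000000 ohms
3.163 megaohms = 3163000 ohms
3.897 gigaohms = 3897000000 ohms

3.163 megaohms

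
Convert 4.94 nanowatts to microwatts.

nano = 1e-9, micro = 1e-6; factor is 1e-3.
4.94 × 1e-3 = 0.00494

0.00494 microwatts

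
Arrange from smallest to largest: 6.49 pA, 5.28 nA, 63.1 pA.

6.49 pA < 63.1 pA < 5.28 nA

6.49 pA = 0.00000000000649 A
5.28 nA = 0.00000000528 A
63.1 pA = 0.0000000000631 A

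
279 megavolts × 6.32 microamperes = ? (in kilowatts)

279 × 10⁶ × 6.32 × 10⁻⁶ = 1763.28 W

1.76328 kilowatts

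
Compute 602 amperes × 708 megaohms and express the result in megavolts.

602 × 708 × 10^6 = 426216 × 10^6 V

426216 megavolts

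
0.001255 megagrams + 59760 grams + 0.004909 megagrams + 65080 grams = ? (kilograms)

In kilograms:
  0.001255 megagrams = 0.001255 × 10³ kilograms = 1.255
  59760 grams = 59760 × 10⁻³ kilograms = 59.76
  0.004909 megagrams = 0.004909 × 10³ kilograms = 4.909
  65080 grams = 65080 × 10⁻³ kilograms = 65.08
Sum: 1.255 + 59.76 + 4.909 + 65.08 = 131.004

131.004 kilograms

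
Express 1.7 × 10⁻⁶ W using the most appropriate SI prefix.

= 1.7 × 10⁻⁶ W; 10⁻⁶ is micro.

1.7 uW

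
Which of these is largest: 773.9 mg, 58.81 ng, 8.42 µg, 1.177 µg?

773.9 mg = 0.7739 g
58.81 ng = 0.00000005881 g
8.42 µg = 0.00000842 g
1.177 µg = 0.000001177 g

773.9 mg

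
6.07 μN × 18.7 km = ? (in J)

0.113509 J

6.07e-6 × 18.7e3 = 113.509e-3 J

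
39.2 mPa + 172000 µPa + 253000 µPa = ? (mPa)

464.2 mPa

In mPa:
  39.2 mPa → 39.2
  172000 µPa = 172000 × 10⁻³ mPa = 172
  253000 µPa = 253000 × 10⁻³ mPa = 253
Sum: 39.2 + 172 + 253 = 464.2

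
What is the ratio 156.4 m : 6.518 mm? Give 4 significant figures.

(156.4) / (6.518 × 10⁻³) = 23.995 × 10³

24000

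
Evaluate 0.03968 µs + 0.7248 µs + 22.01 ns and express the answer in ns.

In ns:
  0.03968 µs = 0.03968 × 10³ ns = 39.68
  0.7248 µs = 0.7248 × 10³ ns = 724.8
  22.01 ns → 22.01
Sum: 39.68 + 724.8 + 22.01 = 786.49

786.49 ns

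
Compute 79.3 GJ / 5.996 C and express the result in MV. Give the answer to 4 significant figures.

(79.3 × 10⁹) / (5.996) = 13.2255 × 10⁹ V

13230 MV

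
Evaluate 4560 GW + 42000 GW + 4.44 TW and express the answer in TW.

51 TW

In TW:
  4560 GW = 4560e-3 TW = 4.56
  42000 GW = 42000e-3 TW = 42
  4.44 TW → 4.44
Sum: 4.56 + 42 + 4.44 = 51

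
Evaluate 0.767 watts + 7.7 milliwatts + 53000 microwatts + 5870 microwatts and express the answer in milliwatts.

In milliwatts:
  0.767 watts = 0.767e3 milliwatts = 767
  7.7 milliwatts → 7.7
  53000 microwatts = 53000e-3 milliwatts = 53
  5870 microwatts = 5870e-3 milliwatts = 5.87
Sum: 767 + 7.7 + 53 + 5.87 = 833.57

833.57 milliwatts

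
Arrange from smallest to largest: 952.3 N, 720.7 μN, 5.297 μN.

952.3 N = 952.3 N
720.7 μN = 0.0007207 N
5.297 μN = 0.000005297 N

5.297 μN < 720.7 μN < 952.3 N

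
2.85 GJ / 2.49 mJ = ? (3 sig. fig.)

1140000000000

(2.85e9) / (2.49e-3) = 1.145e12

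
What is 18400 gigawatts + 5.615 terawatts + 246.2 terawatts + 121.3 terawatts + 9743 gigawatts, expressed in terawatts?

In terawatts:
  18400 gigawatts = 18400e-3 terawatts = 18.4
  5.615 terawatts → 5.615
  246.2 terawatts → 246.2
  121.3 terawatts → 121.3
  9743 gigawatts = 9743e-3 terawatts = 9.743
Sum: 18.4 + 5.615 + 246.2 + 121.3 + 9.743 = 401.258

401.258 terawatts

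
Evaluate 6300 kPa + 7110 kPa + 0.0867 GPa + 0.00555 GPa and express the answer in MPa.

105.66 MPa

In MPa:
  6300 kPa = 6300 × 10⁻³ MPa = 6.3
  7110 kPa = 7110 × 10⁻³ MPa = 7.11
  0.0867 GPa = 0.0867 × 10³ MPa = 86.7
  0.00555 GPa = 0.00555 × 10³ MPa = 5.55
Sum: 6.3 + 7.11 + 86.7 + 5.55 = 105.66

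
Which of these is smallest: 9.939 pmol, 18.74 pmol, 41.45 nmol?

9.939 pmol

9.939 pmol = 0.000000000009939 mol
18.74 pmol = 0.00000000001874 mol
41.45 nmol = 0.00000004145 mol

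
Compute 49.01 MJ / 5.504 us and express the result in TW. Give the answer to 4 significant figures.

8.904 TW

(49.01 × 10⁶) / (5.504 × 10⁻⁶) = 8.90443 × 10¹² W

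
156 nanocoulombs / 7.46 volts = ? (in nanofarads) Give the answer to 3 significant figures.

(156 × 10^-9) / (7.46) = 20.912 × 10^-9 F

20.9 nanofarads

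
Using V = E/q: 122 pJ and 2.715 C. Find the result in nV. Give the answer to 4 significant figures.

0.04494 nV

(122e-12) / (2.715) = 44.9355e-12 V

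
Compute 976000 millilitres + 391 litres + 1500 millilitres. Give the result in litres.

In litres:
  976000 millilitres = 976000 × 10⁻³ litres = 976
  391 litres → 391
  1500 millilitres = 1500 × 10⁻³ litres = 1.5
Sum: 976 + 391 + 1.5 = 1368.5

1368.5 litres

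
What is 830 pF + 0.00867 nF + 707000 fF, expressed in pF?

1545.67 pF

In pF:
  830 pF → 830
  0.00867 nF = 0.00867e3 pF = 8.67
  707000 fF = 707000e-3 pF = 707
Sum: 830 + 8.67 + 707 = 1545.67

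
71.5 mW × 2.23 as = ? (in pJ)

71.5e-3 × 2.23e-18 = 159.445e-21 J

0.000000159445 pJ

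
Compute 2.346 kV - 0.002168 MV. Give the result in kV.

In kV:
  2.346 kV → 2.346
  0.002168 MV = 0.002168 × 10^3 kV = 2.168
Difference: 2.346 - 2.168 = 0.178

0.178 kV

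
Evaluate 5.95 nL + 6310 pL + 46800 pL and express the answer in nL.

In nL:
  5.95 nL → 5.95
  6310 pL = 6310 × 10^-3 nL = 6.31
  46800 pL = 46800 × 10^-3 nL = 46.8
Sum: 5.95 + 6.31 + 46.8 = 59.06

59.06 nL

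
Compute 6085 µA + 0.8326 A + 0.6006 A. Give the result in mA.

1439.285 mA

In mA:
  6085 µA = 6085 × 10⁻³ mA = 6.085
  0.8326 A = 0.8326 × 10³ mA = 832.6
  0.6006 A = 0.6006 × 10³ mA = 600.6
Sum: 6.085 + 832.6 + 600.6 = 1439.285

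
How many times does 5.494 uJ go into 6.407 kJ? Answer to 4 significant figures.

1166000000

(6.407e3) / (5.494e-6) = 1.1662e9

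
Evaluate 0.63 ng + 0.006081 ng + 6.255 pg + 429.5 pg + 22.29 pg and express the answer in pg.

In pg:
  0.63 ng = 0.63 × 10^3 pg = 630
  0.006081 ng = 0.006081 × 10^3 pg = 6.081
  6.255 pg → 6.255
  429.5 pg → 429.5
  22.29 pg → 22.29
Sum: 630 + 6.081 + 6.255 + 429.5 + 22.29 = 1094.126

1094.126 pg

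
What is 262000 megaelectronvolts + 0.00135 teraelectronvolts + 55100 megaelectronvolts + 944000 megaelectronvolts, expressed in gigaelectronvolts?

In gigaelectronvolts:
  262000 megaelectronvolts = 262000 × 10^-3 gigaelectronvolts = 262
  0.00135 teraelectronvolts = 0.00135 × 10^3 gigaelectronvolts = 1.35
  55100 megaelectronvolts = 55100 × 10^-3 gigaelectronvolts = 55.1
  944000 megaelectronvolts = 944000 × 10^-3 gigaelectronvolts = 944
Sum: 262 + 1.35 + 55.1 + 944 = 1262.45

1262.45 gigaelectronvolts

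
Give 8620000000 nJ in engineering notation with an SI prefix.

= 8.62 J; mantissa already in [1, 1000).

8.62 J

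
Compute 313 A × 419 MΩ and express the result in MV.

131147 MV

313 × 419 × 10^6 = 131147 × 10^6 V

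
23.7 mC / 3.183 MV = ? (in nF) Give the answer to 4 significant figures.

(23.7e-3) / (3.183e6) = 7.44581e-9 F

7.446 nF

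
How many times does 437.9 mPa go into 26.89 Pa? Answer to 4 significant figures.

61.41

(26.89) / (437.9 × 10⁻³) = 0.061407 × 10³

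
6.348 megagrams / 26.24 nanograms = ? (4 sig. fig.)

241900000000000

(6.348e6) / (26.24e-9) = 0.24192e15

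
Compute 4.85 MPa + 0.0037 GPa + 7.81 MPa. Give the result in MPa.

16.36 MPa

In MPa:
  4.85 MPa → 4.85
  0.0037 GPa = 0.0037 × 10³ MPa = 3.7
  7.81 MPa → 7.81
Sum: 4.85 + 3.7 + 7.81 = 16.36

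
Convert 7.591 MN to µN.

mega = 1e6, micro = 1e-6; factor is 1e12.
7.591 × 1e12 = 7591000000000

7591000000000 µN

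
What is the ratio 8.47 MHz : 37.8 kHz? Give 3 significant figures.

(8.47 × 10⁶) / (37.8 × 10³) = 0.2241 × 10³

224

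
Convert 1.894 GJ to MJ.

1894 MJ

giga = 10^9, mega = 10^6; factor is 10^3.
1.894 × 10^3 = 1894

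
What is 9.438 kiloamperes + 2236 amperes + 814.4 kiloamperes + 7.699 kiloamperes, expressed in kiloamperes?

In kiloamperes:
  9.438 kiloamperes → 9.438
  2236 amperes = 2236e-3 kiloamperes = 2.236
  814.4 kiloamperes → 814.4
  7.699 kiloamperes → 7.699
Sum: 9.438 + 2.236 + 814.4 + 7.699 = 833.773

833.773 kiloamperes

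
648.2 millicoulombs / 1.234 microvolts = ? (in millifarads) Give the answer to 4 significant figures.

525300000 millifarads

(648.2e-3) / (1.234e-6) = 525.284e3 F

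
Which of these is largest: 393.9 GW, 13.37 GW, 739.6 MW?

393.9 GW

393.9 GW = 393900000000 W
13.37 GW = 13370000000 W
739.6 MW = 739600000 W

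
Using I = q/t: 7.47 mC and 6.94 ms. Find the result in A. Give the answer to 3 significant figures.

1.08 A

(7.47 × 10⁻³) / (6.94 × 10⁻³) = 1.0764 A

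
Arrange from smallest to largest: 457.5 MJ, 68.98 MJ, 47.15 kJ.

47.15 kJ < 68.98 MJ < 457.5 MJ

457.5 MJ = 457500000 J
68.98 MJ = 68980000 J
47.15 kJ = 47150 J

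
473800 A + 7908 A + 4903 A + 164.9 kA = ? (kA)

In kA:
  473800 A = 473800 × 10⁻³ kA = 473.8
  7908 A = 7908 × 10⁻³ kA = 7.908
  4903 A = 4903 × 10⁻³ kA = 4.903
  164.9 kA → 164.9
Sum: 473.8 + 7.908 + 4.903 + 164.9 = 651.511

651.511 kA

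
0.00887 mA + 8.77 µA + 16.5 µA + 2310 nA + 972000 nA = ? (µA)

In µA:
  0.00887 mA = 0.00887e3 µA = 8.87
  8.77 µA → 8.77
  16.5 µA → 16.5
  2310 nA = 2310e-3 µA = 2.31
  972000 nA = 972000e-3 µA = 972
Sum: 8.87 + 8.77 + 16.5 + 2.31 + 972 = 1008.45

1008.45 µA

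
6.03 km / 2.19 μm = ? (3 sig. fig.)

(6.03 × 10^3) / (2.19 × 10^-6) = 2.753 × 10^9

2750000000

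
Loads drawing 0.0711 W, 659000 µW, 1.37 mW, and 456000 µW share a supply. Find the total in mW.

1187.47 mW

In mW:
  0.0711 W = 0.0711 × 10³ mW = 71.1
  659000 µW = 659000 × 10⁻³ mW = 659
  1.37 mW → 1.37
  456000 µW = 456000 × 10⁻³ mW = 456
Sum: 71.1 + 659 + 1.37 + 456 = 1187.47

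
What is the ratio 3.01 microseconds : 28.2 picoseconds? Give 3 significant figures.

107000

(3.01 × 10⁻⁶) / (28.2 × 10⁻¹²) = 0.1067 × 10⁶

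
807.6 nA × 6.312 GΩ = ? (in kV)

807.6e-9 × 6.312e9 = 5097.5712 V

5.0975712 kV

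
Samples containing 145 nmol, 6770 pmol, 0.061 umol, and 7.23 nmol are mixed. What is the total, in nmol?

220 nmol

In nmol:
  145 nmol → 145
  6770 pmol = 6770 × 10⁻³ nmol = 6.77
  0.061 umol = 0.061 × 10³ nmol = 61
  7.23 nmol → 7.23
Sum: 145 + 6.77 + 61 + 7.23 = 220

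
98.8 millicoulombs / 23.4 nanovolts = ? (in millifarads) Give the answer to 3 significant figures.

4220000000 millifarads

(98.8e-3) / (23.4e-9) = 4.2222e6 F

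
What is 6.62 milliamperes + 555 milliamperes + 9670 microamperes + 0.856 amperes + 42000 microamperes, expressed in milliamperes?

1469.29 milliamperes

In milliamperes:
  6.62 milliamperes → 6.62
  555 milliamperes → 555
  9670 microamperes = 9670 × 10^-3 milliamperes = 9.67
  0.856 amperes = 0.856 × 10^3 milliamperes = 856
  42000 microamperes = 42000 × 10^-3 milliamperes = 42
Sum: 6.62 + 555 + 9.67 + 856 + 42 = 1469.29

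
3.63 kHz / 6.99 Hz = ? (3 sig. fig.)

(3.63 × 10^3) / (6.99) = 0.5193 × 10^3

519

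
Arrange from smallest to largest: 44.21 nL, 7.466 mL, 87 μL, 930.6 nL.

44.21 nL = 0.00000004421 L
7.466 mL = 0.007466 L
87 μL = 0.000087 L
930.6 nL = 0.0000009306 L

44.21 nL < 930.6 nL < 87 μL < 7.466 mL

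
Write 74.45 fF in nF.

0.00007445 nF

femto = 10⁻¹⁵, nano = 10⁻⁹; factor is 10⁻⁶.
74.45 × 10⁻⁶ = 0.00007445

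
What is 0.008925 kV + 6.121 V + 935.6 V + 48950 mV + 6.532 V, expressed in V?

1006.128 V

In V:
  0.008925 kV = 0.008925e3 V = 8.925
  6.121 V → 6.121
  935.6 V → 935.6
  48950 mV = 48950e-3 V = 48.95
  6.532 V → 6.532
Sum: 8.925 + 6.121 + 935.6 + 48.95 + 6.532 = 1006.128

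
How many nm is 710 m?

(no prefix) = 1e0, nano = 1e-9; factor is 1e9.
710 × 1e9 = 710000000000

710000000000 nm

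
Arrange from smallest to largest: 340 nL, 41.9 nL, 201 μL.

41.9 nL < 340 nL < 201 μL

340 nL = 0.00000034 L
41.9 nL = 0.0000000419 L
201 μL = 0.000201 L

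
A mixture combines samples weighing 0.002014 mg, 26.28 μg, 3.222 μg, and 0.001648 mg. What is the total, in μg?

In μg:
  0.002014 mg = 0.002014e3 μg = 2.014
  26.28 μg → 26.28
  3.222 μg → 3.222
  0.001648 mg = 0.001648e3 μg = 1.648
Sum: 2.014 + 26.28 + 3.222 + 1.648 = 33.164

33.164 μg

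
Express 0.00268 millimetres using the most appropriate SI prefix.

2.68 micrometres

= 2.68 × 10^-6 metres; 10^-6 is micro.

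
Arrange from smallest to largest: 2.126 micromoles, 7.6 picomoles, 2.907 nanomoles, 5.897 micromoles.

7.6 picomoles < 2.907 nanomoles < 2.126 micromoles < 5.897 micromoles

2.126 micromoles = 0.000002126 moles
7.6 picomoles = 0.0000000000076 moles
2.907 nanomoles = 0.000000002907 moles
5.897 micromoles = 0.000005897 moles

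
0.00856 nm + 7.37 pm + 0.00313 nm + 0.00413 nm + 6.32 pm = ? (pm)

In pm:
  0.00856 nm = 0.00856e3 pm = 8.56
  7.37 pm → 7.37
  0.00313 nm = 0.00313e3 pm = 3.13
  0.00413 nm = 0.00413e3 pm = 4.13
  6.32 pm → 6.32
Sum: 8.56 + 7.37 + 3.13 + 4.13 + 6.32 = 29.51

29.51 pm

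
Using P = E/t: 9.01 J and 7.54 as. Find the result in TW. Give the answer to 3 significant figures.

1190000 TW

(9.01) / (7.54 × 10⁻¹⁸) = 1.195 × 10¹⁸ W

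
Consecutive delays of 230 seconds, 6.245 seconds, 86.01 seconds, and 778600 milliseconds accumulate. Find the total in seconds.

1100.855 seconds

In seconds:
  230 seconds → 230
  6.245 seconds → 6.245
  86.01 seconds → 86.01
  778600 milliseconds = 778600e-3 seconds = 778.6
Sum: 230 + 6.245 + 86.01 + 778.6 = 1100.855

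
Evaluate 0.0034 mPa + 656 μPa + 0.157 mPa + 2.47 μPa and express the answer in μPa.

818.87 μPa

In μPa:
  0.0034 mPa = 0.0034e3 μPa = 3.4
  656 μPa → 656
  0.157 mPa = 0.157e3 μPa = 157
  2.47 μPa → 2.47
Sum: 3.4 + 656 + 157 + 2.47 = 818.87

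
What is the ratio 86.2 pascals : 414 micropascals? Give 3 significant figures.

208000

(86.2) / (414e-6) = 0.2082e6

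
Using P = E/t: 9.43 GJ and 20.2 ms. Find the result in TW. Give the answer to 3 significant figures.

0.467 TW

(9.43 × 10^9) / (20.2 × 10^-3) = 0.46683 × 10^12 W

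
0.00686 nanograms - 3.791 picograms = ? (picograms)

3.069 picograms

In picograms:
  0.00686 nanograms = 0.00686 × 10^3 picograms = 6.86
  3.791 picograms → 3.791
Difference: 6.86 - 3.791 = 3.069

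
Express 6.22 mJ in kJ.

0.00000622 kJ

milli = 1e-3, kilo = 1e3; factor is 1e-6.
6.22 × 1e-6 = 0.00000622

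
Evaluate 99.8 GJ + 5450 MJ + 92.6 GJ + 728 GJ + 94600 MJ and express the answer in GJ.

1020.45 GJ

In GJ:
  99.8 GJ → 99.8
  5450 MJ = 5450 × 10^-3 GJ = 5.45
  92.6 GJ → 92.6
  728 GJ → 728
  94600 MJ = 94600 × 10^-3 GJ = 94.6
Sum: 99.8 + 5.45 + 92.6 + 728 + 94.6 = 1020.45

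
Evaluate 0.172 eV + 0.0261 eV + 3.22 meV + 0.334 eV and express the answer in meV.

535.32 meV

In meV:
  0.172 eV = 0.172 × 10^3 meV = 172
  0.0261 eV = 0.0261 × 10^3 meV = 26.1
  3.22 meV → 3.22
  0.334 eV = 0.334 × 10^3 meV = 334
Sum: 172 + 26.1 + 3.22 + 334 = 535.32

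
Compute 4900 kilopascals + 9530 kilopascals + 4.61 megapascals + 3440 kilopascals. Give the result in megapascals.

22.48 megapascals

In megapascals:
  4900 kilopascals = 4900 × 10^-3 megapascals = 4.9
  9530 kilopascals = 9530 × 10^-3 megapascals = 9.53
  4.61 megapascals → 4.61
  3440 kilopascals = 3440 × 10^-3 megapascals = 3.44
Sum: 4.9 + 9.53 + 4.61 + 3.44 = 22.48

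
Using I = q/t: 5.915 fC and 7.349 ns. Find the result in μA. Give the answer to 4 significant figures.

(5.915e-15) / (7.349e-9) = 0.804871e-6 A

0.8049 μA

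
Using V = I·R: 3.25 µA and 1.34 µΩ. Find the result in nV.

3.25e-6 × 1.34e-6 = 4.355e-12 V

0.004355 nV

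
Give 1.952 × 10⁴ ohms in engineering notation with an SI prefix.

19.52 kiloohms

= 19.52 × 10³ ohms; 10³ is kilo.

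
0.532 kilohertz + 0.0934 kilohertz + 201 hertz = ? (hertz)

826.4 hertz

In hertz:
  0.532 kilohertz = 0.532 × 10^3 hertz = 532
  0.0934 kilohertz = 0.0934 × 10^3 hertz = 93.4
  201 hertz → 201
Sum: 532 + 93.4 + 201 = 826.4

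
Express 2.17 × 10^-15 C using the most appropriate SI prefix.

2.17 fC

= 2.17 × 10^-15 C; 10^-15 is femto.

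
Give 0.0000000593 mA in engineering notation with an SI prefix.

59.3 pA

= 59.3e-12 A; 1e-12 is pico.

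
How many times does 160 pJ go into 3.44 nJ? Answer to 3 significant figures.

21.5

(3.44 × 10⁻⁹) / (160 × 10⁻¹²) = 0.0215 × 10³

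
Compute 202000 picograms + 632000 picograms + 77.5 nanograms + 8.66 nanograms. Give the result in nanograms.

920.16 nanograms

In nanograms:
  202000 picograms = 202000e-3 nanograms = 202
  632000 picograms = 632000e-3 nanograms = 632
  77.5 nanograms → 77.5
  8.66 nanograms → 8.66
Sum: 202 + 632 + 77.5 + 8.66 = 920.16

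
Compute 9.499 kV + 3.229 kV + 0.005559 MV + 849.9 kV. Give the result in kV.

868.187 kV

In kV:
  9.499 kV → 9.499
  3.229 kV → 3.229
  0.005559 MV = 0.005559 × 10³ kV = 5.559
  849.9 kV → 849.9
Sum: 9.499 + 3.229 + 5.559 + 849.9 = 868.187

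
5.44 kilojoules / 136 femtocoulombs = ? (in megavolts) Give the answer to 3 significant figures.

40000000000 megavolts

(5.44 × 10^3) / (136 × 10^-15) = 0.04 × 10^18 V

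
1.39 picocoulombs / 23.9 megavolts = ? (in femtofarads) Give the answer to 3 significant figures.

(1.39 × 10^-12) / (23.9 × 10^6) = 0.058159 × 10^-18 F

0.0000582 femtofarads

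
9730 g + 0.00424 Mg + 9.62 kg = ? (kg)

In kg:
  9730 g = 9730 × 10⁻³ kg = 9.73
  0.00424 Mg = 0.00424 × 10³ kg = 4.24
  9.62 kg → 9.62
Sum: 9.73 + 4.24 + 9.62 = 23.59

23.59 kg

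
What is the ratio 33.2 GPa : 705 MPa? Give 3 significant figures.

(33.2 × 10⁹) / (705 × 10⁶) = 0.04709 × 10³

47.1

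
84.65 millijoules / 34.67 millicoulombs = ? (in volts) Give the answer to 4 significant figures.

2.442 volts

(84.65 × 10^-3) / (34.67 × 10^-3) = 2.44159 V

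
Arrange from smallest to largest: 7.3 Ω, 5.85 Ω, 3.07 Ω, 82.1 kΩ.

7.3 Ω = 7.3 Ω
5.85 Ω = 5.85 Ω
3.07 Ω = 3.07 Ω
82.1 kΩ = 82100 Ω

3.07 Ω < 5.85 Ω < 7.3 Ω < 82.1 kΩ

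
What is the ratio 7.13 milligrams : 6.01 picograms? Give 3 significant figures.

1190000000

(7.13 × 10^-3) / (6.01 × 10^-12) = 1.186 × 10^9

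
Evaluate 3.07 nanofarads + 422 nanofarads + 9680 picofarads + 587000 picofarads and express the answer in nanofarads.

1021.75 nanofarads

In nanofarads:
  3.07 nanofarads → 3.07
  422 nanofarads → 422
  9680 picofarads = 9680 × 10⁻³ nanofarads = 9.68
  587000 picofarads = 587000 × 10⁻³ nanofarads = 587
Sum: 3.07 + 422 + 9.68 + 587 = 1021.75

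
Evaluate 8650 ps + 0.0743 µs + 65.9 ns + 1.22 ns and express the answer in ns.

In ns:
  8650 ps = 8650 × 10^-3 ns = 8.65
  0.0743 µs = 0.0743 × 10^3 ns = 74.3
  65.9 ns → 65.9
  1.22 ns → 1.22
Sum: 8.65 + 74.3 + 65.9 + 1.22 = 150.07

150.07 ns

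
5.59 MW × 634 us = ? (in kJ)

3.54406 kJ

5.59 × 10⁶ × 634 × 10⁻⁶ = 3544.06 J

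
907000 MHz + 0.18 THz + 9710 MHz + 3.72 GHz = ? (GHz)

In GHz:
  907000 MHz = 907000e-3 GHz = 907
  0.18 THz = 0.18e3 GHz = 180
  9710 MHz = 9710e-3 GHz = 9.71
  3.72 GHz → 3.72
Sum: 907 + 180 + 9.71 + 3.72 = 1100.43

1100.43 GHz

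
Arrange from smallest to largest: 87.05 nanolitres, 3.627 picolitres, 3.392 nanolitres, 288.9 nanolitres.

87.05 nanolitres = 0.00000008705 litres
3.627 picolitres = 0.000000000003627 litres
3.392 nanolitres = 0.000000003392 litres
288.9 nanolitres = 0.0000002889 litres

3.627 picolitres < 3.392 nanolitres < 87.05 nanolitres < 288.9 nanolitres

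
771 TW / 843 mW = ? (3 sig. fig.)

915000000000000

(771 × 10¹²) / (843 × 10⁻³) = 0.9146 × 10¹⁵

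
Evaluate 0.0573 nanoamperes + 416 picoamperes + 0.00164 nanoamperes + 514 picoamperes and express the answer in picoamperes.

988.94 picoamperes

In picoamperes:
  0.0573 nanoamperes = 0.0573e3 picoamperes = 57.3
  416 picoamperes → 416
  0.00164 nanoamperes = 0.00164e3 picoamperes = 1.64
  514 picoamperes → 514
Sum: 57.3 + 416 + 1.64 + 514 = 988.94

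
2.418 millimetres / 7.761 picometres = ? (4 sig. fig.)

(2.418 × 10^-3) / (7.761 × 10^-12) = 0.31156 × 10^9

311600000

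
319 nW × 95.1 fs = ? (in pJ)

319 × 10^-9 × 95.1 × 10^-15 = 30336.9 × 10^-24 J

0.0000000303369 pJ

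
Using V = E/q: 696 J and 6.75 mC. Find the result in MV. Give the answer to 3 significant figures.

(696) / (6.75e-3) = 103.11e3 V

0.103 MV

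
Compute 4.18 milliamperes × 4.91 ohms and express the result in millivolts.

20.5238 millivolts

4.18 × 10^-3 × 4.91 = 20.5238 × 10^-3 V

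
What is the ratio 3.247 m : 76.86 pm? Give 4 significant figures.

(3.247) / (76.86e-12) = 0.042246e12

42250000000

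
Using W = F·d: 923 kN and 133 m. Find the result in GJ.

923 × 10³ × 133 = 122759 × 10³ J

0.122759 GJ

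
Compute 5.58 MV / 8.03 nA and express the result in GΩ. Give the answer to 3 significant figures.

695000 GΩ

(5.58 × 10⁶) / (8.03 × 10⁻⁹) = 0.69489 × 10¹⁵ Ω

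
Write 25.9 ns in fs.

nano = 10^-9, femto = 10^-15; factor is 10^6.
25.9 × 10^6 = 25900000

25900000 fs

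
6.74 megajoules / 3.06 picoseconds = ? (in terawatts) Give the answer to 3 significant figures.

2200000 terawatts

(6.74 × 10⁶) / (3.06 × 10⁻¹²) = 2.2026 × 10¹⁸ W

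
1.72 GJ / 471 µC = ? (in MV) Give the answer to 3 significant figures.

(1.72 × 10⁹) / (471 × 10⁻⁶) = 0.0036518 × 10¹⁵ V

3650000 MV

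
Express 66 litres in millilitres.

(no prefix) = 10⁰, milli = 10⁻³; factor is 10³.
66 × 10³ = 66000

66000 millilitres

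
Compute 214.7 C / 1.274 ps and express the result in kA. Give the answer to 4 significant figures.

168500000000 kA

(214.7) / (1.274 × 10⁻¹²) = 168.524 × 10¹² A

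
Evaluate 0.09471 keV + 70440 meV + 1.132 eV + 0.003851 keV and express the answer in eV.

In eV:
  0.09471 keV = 0.09471 × 10³ eV = 94.71
  70440 meV = 70440 × 10⁻³ eV = 70.44
  1.132 eV → 1.132
  0.003851 keV = 0.003851 × 10³ eV = 3.851
Sum: 94.71 + 70.44 + 1.132 + 3.851 = 170.133

170.133 eV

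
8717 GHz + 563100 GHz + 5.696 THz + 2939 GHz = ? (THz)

580.452 THz

In THz:
  8717 GHz = 8717 × 10⁻³ THz = 8.717
  563100 GHz = 563100 × 10⁻³ THz = 563.1
  5.696 THz → 5.696
  2939 GHz = 2939 × 10⁻³ THz = 2.939
Sum: 8.717 + 563.1 + 5.696 + 2.939 = 580.452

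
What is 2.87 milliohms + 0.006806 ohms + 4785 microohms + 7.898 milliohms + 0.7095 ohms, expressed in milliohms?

731.859 milliohms

In milliohms:
  2.87 milliohms → 2.87
  0.006806 ohms = 0.006806 × 10³ milliohms = 6.806
  4785 microohms = 4785 × 10⁻³ milliohms = 4.785
  7.898 milliohms → 7.898
  0.7095 ohms = 0.7095 × 10³ milliohms = 709.5
Sum: 2.87 + 6.806 + 4.785 + 7.898 + 709.5 = 731.859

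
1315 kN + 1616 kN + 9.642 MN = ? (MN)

12.573 MN

In MN:
  1315 kN = 1315e-3 MN = 1.315
  1616 kN = 1616e-3 MN = 1.616
  9.642 MN → 9.642
Sum: 1.315 + 1.616 + 9.642 = 12.573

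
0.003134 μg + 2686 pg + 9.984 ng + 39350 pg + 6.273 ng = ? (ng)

In ng:
  0.003134 μg = 0.003134 × 10³ ng = 3.134
  2686 pg = 2686 × 10⁻³ ng = 2.686
  9.984 ng → 9.984
  39350 pg = 39350 × 10⁻³ ng = 39.35
  6.273 ng → 6.273
Sum: 3.134 + 2.686 + 9.984 + 39.35 + 6.273 = 61.427

61.427 ng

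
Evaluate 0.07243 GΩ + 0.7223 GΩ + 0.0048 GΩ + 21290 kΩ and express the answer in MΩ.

In MΩ:
  0.07243 GΩ = 0.07243 × 10^3 MΩ = 72.43
  0.7223 GΩ = 0.7223 × 10^3 MΩ = 722.3
  0.0048 GΩ = 0.0048 × 10^3 MΩ = 4.8
  21290 kΩ = 21290 × 10^-3 MΩ = 21.29
Sum: 72.43 + 722.3 + 4.8 + 21.29 = 820.82

820.82 MΩ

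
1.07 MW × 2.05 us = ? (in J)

1.07e6 × 2.05e-6 = 2.1935 J

2.1935 J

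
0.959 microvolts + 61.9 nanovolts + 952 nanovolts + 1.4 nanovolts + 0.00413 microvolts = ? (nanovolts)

In nanovolts:
  0.959 microvolts = 0.959e3 nanovolts = 959
  61.9 nanovolts → 61.9
  952 nanovolts → 952
  1.4 nanovolts → 1.4
  0.00413 microvolts = 0.00413e3 nanovolts = 4.13
Sum: 959 + 61.9 + 952 + 1.4 + 4.13 = 1978.43

1978.43 nanovolts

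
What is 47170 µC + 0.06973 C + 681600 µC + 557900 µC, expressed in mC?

1356.4 mC

In mC:
  47170 µC = 47170e-3 mC = 47.17
  0.06973 C = 0.06973e3 mC = 69.73
  681600 µC = 681600e-3 mC = 681.6
  557900 µC = 557900e-3 mC = 557.9
Sum: 47.17 + 69.73 + 681.6 + 557.9 = 1356.4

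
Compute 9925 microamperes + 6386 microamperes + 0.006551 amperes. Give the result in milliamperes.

22.862 milliamperes

In milliamperes:
  9925 microamperes = 9925 × 10^-3 milliamperes = 9.925
  6386 microamperes = 6386 × 10^-3 milliamperes = 6.386
  0.006551 amperes = 0.006551 × 10^3 milliamperes = 6.551
Sum: 9.925 + 6.386 + 6.551 = 22.862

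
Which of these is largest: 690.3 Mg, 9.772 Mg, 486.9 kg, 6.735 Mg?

690.3 Mg

690.3 Mg = 690300000 g
9.772 Mg = 9772000 g
486.9 kg = 486900 g
6.735 Mg = 6735000 g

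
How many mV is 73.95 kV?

kilo = 1e3, milli = 1e-3; factor is 1e6.
73.95 × 1e6 = 73950000

73950000 mV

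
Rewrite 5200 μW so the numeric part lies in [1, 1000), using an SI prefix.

= 5.2 × 10^-3 W; 10^-3 is milli.

5.2 mW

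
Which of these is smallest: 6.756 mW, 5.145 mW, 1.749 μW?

1.749 μW

6.756 mW = 0.006756 W
5.145 mW = 0.005145 W
1.749 μW = 0.000001749 W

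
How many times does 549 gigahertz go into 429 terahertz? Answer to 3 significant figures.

(429e12) / (549e9) = 0.7814e3

781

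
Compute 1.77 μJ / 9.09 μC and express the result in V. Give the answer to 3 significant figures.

0.195 V

(1.77e-6) / (9.09e-6) = 0.19472 V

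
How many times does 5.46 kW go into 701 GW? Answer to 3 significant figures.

128000000

(701 × 10^9) / (5.46 × 10^3) = 128.4 × 10^6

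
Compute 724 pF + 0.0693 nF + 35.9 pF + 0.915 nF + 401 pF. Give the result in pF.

2145.2 pF

In pF:
  724 pF → 724
  0.0693 nF = 0.0693e3 pF = 69.3
  35.9 pF → 35.9
  0.915 nF = 0.915e3 pF = 915
  401 pF → 401
Sum: 724 + 69.3 + 35.9 + 915 + 401 = 2145.2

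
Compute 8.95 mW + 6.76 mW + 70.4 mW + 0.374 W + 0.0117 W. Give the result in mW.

471.81 mW

In mW:
  8.95 mW → 8.95
  6.76 mW → 6.76
  70.4 mW → 70.4
  0.374 W = 0.374 × 10^3 mW = 374
  0.0117 W = 0.0117 × 10^3 mW = 11.7
Sum: 8.95 + 6.76 + 70.4 + 374 + 11.7 = 471.81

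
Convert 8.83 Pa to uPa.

(no prefix) = 10^0, micro = 10^-6; factor is 10^6.
8.83 × 10^6 = 8830000

8830000 uPa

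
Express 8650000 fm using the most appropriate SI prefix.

= 8.65 × 10⁻⁹ m; 10⁻⁹ is nano.

8.65 nm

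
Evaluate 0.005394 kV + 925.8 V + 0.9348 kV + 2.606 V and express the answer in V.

1868.6 V

In V:
  0.005394 kV = 0.005394e3 V = 5.394
  925.8 V → 925.8
  0.9348 kV = 0.9348e3 V = 934.8
  2.606 V → 2.606
Sum: 5.394 + 925.8 + 934.8 + 2.606 = 1868.6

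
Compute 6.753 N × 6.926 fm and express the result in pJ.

0.046771278 pJ

6.753 × 6.926 × 10^-15 = 46.771278 × 10^-15 J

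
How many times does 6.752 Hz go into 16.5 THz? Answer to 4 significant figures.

(16.5e12) / (6.752) = 2.4437e12

2444000000000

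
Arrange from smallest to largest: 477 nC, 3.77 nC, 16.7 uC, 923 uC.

3.77 nC < 477 nC < 16.7 uC < 923 uC

477 nC = 0.000000477 C
3.77 nC = 0.00000000377 C
16.7 uC = 0.0000167 C
923 uC = 0.000923 C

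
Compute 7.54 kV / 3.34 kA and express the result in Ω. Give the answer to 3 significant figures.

(7.54e3) / (3.34e3) = 2.2575 Ω

2.26 Ω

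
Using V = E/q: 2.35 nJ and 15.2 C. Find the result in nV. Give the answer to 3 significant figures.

0.155 nV

(2.35 × 10⁻⁹) / (15.2) = 0.15461 × 10⁻⁹ V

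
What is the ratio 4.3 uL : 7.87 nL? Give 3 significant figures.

546

(4.3 × 10⁻⁶) / (7.87 × 10⁻⁹) = 0.5464 × 10³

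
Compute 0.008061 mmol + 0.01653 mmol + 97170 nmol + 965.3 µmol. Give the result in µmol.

In µmol:
  0.008061 mmol = 0.008061 × 10^3 µmol = 8.061
  0.01653 mmol = 0.01653 × 10^3 µmol = 16.53
  97170 nmol = 97170 × 10^-3 µmol = 97.17
  965.3 µmol → 965.3
Sum: 8.061 + 16.53 + 97.17 + 965.3 = 1087.061

1087.061 µmol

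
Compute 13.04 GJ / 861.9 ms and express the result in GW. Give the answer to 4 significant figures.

15.13 GW

(13.04 × 10⁹) / (861.9 × 10⁻³) = 0.0151294 × 10¹² W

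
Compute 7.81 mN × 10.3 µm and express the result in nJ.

80.443 nJ

7.81 × 10^-3 × 10.3 × 10^-6 = 80.443 × 10^-9 J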